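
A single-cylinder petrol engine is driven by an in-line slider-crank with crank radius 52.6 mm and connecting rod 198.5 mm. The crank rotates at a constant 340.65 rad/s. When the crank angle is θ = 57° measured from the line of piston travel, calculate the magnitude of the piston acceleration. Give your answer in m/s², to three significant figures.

ω = 340.6 rad/s
x(θ) = r cosθ + √(L² − r² sin²θ); with ω constant, a = ω²·d²x/dθ².
d²x/dθ² = −r cosθ − r²(cos2θ)/√u − r⁴ sin²2θ/(4u^{3/2}),  u = L² − r² sin²θ = 0.0374562 m².
Substituting r = 0.0526 m, L = 0.1985 m, θ = 57°: d²x/dθ² = -0.023054 m.
a = ω²·d²x/dθ² = (340.6)²·(-0.023054) = -2675.2 m/s²;  |a| = 2675.2 m/s².

2680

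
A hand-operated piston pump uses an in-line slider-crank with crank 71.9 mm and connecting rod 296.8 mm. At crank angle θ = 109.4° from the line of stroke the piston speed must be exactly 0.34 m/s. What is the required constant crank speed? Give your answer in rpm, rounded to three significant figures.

52.2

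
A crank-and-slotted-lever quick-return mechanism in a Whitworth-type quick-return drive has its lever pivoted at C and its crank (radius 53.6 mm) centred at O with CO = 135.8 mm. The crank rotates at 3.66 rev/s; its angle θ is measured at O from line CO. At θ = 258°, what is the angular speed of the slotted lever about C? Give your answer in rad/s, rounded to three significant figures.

ω = 23 rad/s (from 3.66 rev/s).
Crank pin A relative to C: A = (d + r cosθ, r sinθ); lever angle φ = atan2(r sinθ, d + r cosθ).
Differentiating tanφ: φ̇ = rω(d cosθ + r)/(d² + r² + 2dr cosθ).
d² + r² + 2dr cosθ = |CA|² = 0.0182879 m²;  d cosθ + r = +0.025366 m.
|ω_lever| = |0.0536·23·+0.025366| / 0.0182879 = 1.7097 rad/s.

1.71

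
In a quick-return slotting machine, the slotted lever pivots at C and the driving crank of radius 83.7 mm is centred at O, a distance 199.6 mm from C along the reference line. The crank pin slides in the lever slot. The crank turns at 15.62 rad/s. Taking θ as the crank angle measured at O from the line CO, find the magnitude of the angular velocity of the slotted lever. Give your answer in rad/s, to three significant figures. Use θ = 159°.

8.57

ω = 15.62 rad/s
Crank pin A relative to C: A = (d + r cosθ, r sinθ); lever angle φ = atan2(r sinθ, d + r cosθ).
Differentiating tanφ: φ̇ = rω(d cosθ + r)/(d² + r² + 2dr cosθ).
d² + r² + 2dr cosθ = |CA|² = 0.0156521 m²;  d cosθ + r = -0.10264 m.
|ω_lever| = |0.0837·15.62·-0.10264| / 0.0156521 = 8.5736 rad/s.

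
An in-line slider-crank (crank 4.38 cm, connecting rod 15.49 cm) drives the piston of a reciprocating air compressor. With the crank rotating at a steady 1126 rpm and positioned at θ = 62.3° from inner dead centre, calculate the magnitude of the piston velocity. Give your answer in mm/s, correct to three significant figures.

5190

ω = 2π·1126/60 = 117.9 rad/s
For an in-line slider-crank, x = r cosθ + √(L² − r² sin²θ), so v = −rω sinθ·[1 + r cosθ/√(L² − r² sin²θ)].
With r = 0.0438 m, L = 0.1549 m, θ = 62.3°: √(L² − r² sin²θ) = 0.14997 m.
v = −0.0438·117.9·0.88539·[1 + 0.0438·0.46484/0.14997] = -5.1936 m/s.
|v| = 5.1936 m/s = 5193.6 mm/s.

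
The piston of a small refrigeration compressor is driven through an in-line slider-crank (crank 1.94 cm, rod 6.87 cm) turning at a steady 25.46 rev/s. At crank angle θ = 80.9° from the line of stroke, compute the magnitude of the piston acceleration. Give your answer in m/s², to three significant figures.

ω = 2π·25.5 = 160 rad/s
x(θ) = r cosθ + √(L² − r² sin²θ); with ω constant, a = ω²·d²x/dθ².
d²x/dθ² = −r cosθ − r²(cos2θ)/√u − r⁴ sin²2θ/(4u^{3/2}),  u = L² − r² sin²θ = 0.00435274 m².
Substituting r = 0.0194 m, L = 0.0687 m, θ = 80.9°: d²x/dθ² = +0.0023389 m.
a = ω²·d²x/dθ² = (160)²·(+0.0023389) = +59.853 m/s²;  |a| = 59.853 m/s².

59.9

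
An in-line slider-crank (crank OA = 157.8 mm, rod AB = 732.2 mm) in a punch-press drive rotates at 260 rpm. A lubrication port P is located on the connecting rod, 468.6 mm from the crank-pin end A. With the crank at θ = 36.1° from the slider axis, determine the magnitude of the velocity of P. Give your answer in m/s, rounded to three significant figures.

ω = 27.23 rad/s.  Crank-pin speed |V_A| = rω = 4.2964 m/s, perpendicular to OA.
Rod angle: sinφ = −(r/L) sinθ ⇒ φ = -7.295°; ω_rod = −rω cosθ/√(L²−r²sin²θ) = -4.7799 rad/s.
V_P = V_A + ω_rod × AP, with AP = 0.4686 m along the rod.
Components: V_Px = −rω sinθ − a·ω_rod·sinφ = -2.8159 m/s;  V_Py = rω cosθ + a·ω_rod·cosφ = +1.2498 m/s.
|V_P| = √(V_Px² + V_Py²) = 3.0808 m/s.

3.08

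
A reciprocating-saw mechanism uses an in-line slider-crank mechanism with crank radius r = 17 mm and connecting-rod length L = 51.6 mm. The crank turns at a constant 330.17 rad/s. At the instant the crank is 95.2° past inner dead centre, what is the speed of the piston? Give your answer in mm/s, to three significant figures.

ω = 330.2 rad/s
For an in-line slider-crank, x = r cosθ + √(L² − r² sin²θ), so v = −rω sinθ·[1 + r cosθ/√(L² − r² sin²θ)].
With r = 0.017 m, L = 0.0516 m, θ = 95.2°: √(L² − r² sin²θ) = 0.048744 m.
v = −0.017·330.2·0.99588·[1 + 0.017·-0.09063/0.048744] = -5.4131 m/s.
|v| = 5.4131 m/s = 5413.1 mm/s.

5410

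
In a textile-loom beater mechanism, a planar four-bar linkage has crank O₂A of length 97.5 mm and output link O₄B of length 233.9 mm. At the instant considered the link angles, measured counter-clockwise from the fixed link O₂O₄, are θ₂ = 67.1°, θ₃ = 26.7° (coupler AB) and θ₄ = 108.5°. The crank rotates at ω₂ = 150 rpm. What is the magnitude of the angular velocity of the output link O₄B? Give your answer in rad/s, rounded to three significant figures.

ω₂ = 15.71 rad/s (from 150 rpm).
Differentiating the loop-closure r₂e^{iθ₂}+r₃e^{iθ₃}=r₁+r₄e^{iθ₄} gives r₂ω₂e^{iθ₂}+r₃ω₃e^{iθ₃}=r₄ω₄e^{iθ₄}.
Eliminating the other unknown: ω₄ = r₂ω₂ sin(θ₂−θ₃) / [r₄ sin(θ₄−θ₃)].
Numerator sine = +0.64812; denominator sine = +0.98978.
Result = 0.0975·15.71·(+0.64812) / (0.2339·(+0.98978)) = +4.2876 rad/s; magnitude 4.2876 rad/s.

4.29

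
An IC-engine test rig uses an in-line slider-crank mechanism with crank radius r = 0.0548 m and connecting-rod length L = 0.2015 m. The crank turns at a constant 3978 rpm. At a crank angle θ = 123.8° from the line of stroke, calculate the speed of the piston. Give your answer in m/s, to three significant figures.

16.0

ω = 2π·3978/60 = 416.6 rad/s
For an in-line slider-crank, x = r cosθ + √(L² − r² sin²θ), so v = −rω sinθ·[1 + r cosθ/√(L² − r² sin²θ)].
With r = 0.0548 m, L = 0.2015 m, θ = 123.8°: √(L² − r² sin²θ) = 0.19629 m.
v = −0.0548·416.6·0.83098·[1 + 0.0548·-0.55630/0.19629] = -16.024 m/s.
|v| = 16.024 m/s.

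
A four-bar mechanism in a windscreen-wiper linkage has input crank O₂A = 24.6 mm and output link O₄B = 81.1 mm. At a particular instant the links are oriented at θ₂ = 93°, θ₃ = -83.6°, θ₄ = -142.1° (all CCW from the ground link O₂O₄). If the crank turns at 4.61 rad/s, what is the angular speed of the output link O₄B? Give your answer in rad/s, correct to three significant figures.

0.0973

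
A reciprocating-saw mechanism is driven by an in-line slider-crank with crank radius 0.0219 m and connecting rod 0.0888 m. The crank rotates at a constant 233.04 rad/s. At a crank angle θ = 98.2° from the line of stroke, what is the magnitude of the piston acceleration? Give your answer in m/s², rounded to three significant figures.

ω = 233 rad/s
x(θ) = r cosθ + √(L² − r² sin²θ); with ω constant, a = ω²·d²x/dθ².
d²x/dθ² = −r cosθ − r²(cos2θ)/√u − r⁴ sin²2θ/(4u^{3/2}),  u = L² − r² sin²θ = 0.00741559 m².
Substituting r = 0.0219 m, L = 0.0888 m, θ = 98.2°: d²x/dθ² = +0.0084593 m.
a = ω²·d²x/dθ² = (233)²·(+0.0084593) = +459.4 m/s²;  |a| = 459.4 m/s².

459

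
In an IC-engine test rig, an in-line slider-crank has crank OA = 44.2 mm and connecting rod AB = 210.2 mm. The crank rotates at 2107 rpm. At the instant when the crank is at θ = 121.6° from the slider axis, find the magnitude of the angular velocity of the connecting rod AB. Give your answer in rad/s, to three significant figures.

24.7

ω = 220.6 rad/s (converted from 2107 rpm).
The rod makes angle φ with the slider axis where L sinφ = r sinθ; differentiating, L cosφ·φ̇ = r ω cosθ.
L cosφ = √(L² − r² sin²θ) = 0.2068 m.
|ω_rod| = r ω |cosθ| / √(L² − r² sin²θ) = 0.0442·220.6·0.52399/0.2068 = 24.711 rad/s.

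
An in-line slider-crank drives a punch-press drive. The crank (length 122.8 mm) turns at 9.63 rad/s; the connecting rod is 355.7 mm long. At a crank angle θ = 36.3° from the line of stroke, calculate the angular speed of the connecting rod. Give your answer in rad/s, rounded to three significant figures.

ω = 9.63 rad/s
The rod makes angle φ with the slider axis where L sinφ = r sinθ; differentiating, L cosφ·φ̇ = r ω cosθ.
L cosφ = √(L² − r² sin²θ) = 0.34819 m.
|ω_rod| = r ω |cosθ| / √(L² − r² sin²θ) = 0.1228·9.63·0.80593/0.34819 = 2.7372 rad/s.

2.74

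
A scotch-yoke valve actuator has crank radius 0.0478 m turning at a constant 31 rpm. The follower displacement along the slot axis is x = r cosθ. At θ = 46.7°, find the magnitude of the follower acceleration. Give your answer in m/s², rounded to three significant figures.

0.345

ω = 3.246 rad/s (from 31 rpm).
x = r cosθ ⇒ ẍ = −rω² cosθ (ω constant).
|a| = rω²|cosθ| = 0.0478·(3.246)²·|cos 46.7°| = 0.34548 m/s².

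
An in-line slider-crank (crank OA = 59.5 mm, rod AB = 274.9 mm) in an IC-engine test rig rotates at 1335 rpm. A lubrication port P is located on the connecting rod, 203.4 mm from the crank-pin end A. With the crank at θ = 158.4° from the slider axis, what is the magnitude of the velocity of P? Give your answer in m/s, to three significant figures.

3.29

ω = 139.8 rad/s.  Crank-pin speed |V_A| = rω = 8.3182 m/s, perpendicular to OA.
Rod angle: sinφ = −(r/L) sinθ ⇒ φ = -4.570°; ω_rod = −rω cosθ/√(L²−r²sin²θ) = +28.224 rad/s.
V_P = V_A + ω_rod × AP, with AP = 0.2034 m along the rod.
Components: V_Px = −rω sinθ − a·ω_rod·sinφ = -2.6047 m/s;  V_Py = rω cosθ + a·ω_rod·cosφ = -2.0116 m/s.
|V_P| = √(V_Px² + V_Py²) = 3.291 m/s.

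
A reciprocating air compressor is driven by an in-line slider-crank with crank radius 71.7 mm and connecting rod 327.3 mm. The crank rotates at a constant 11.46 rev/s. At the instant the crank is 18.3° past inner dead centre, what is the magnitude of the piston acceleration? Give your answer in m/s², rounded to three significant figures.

419

ω = 2π·11.5 = 72.01 rad/s
x(θ) = r cosθ + √(L² − r² sin²θ); with ω constant, a = ω²·d²x/dθ².
d²x/dθ² = −r cosθ − r²(cos2θ)/√u − r⁴ sin²2θ/(4u^{3/2}),  u = L² − r² sin²θ = 0.106618 m².
Substituting r = 0.0717 m, L = 0.3273 m, θ = 18.3°: d²x/dθ² = -0.080781 m.
a = ω²·d²x/dθ² = (72.01)²·(-0.080781) = -418.83 m/s²;  |a| = 418.83 m/s².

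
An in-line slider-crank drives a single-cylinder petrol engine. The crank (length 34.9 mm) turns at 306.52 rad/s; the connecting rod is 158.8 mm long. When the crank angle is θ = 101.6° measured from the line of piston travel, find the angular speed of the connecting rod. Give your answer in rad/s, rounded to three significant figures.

ω = 306.5 rad/s
The rod makes angle φ with the slider axis where L sinφ = r sinθ; differentiating, L cosφ·φ̇ = r ω cosθ.
L cosφ = √(L² − r² sin²θ) = 0.15508 m.
|ω_rod| = r ω |cosθ| / √(L² − r² sin²θ) = 0.0349·306.5·0.20108/0.15508 = 13.871 rad/s.

13.9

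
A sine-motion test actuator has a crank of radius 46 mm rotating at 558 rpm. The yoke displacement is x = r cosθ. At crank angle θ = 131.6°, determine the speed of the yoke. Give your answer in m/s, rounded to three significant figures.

ω = 58.43 rad/s (from 558 rpm).
x = r cosθ ⇒ ẋ = −rω sinθ.
|v| = rω|sinθ| = 0.046·58.43·|sin 131.6°| = 2.01 m/s.

2.01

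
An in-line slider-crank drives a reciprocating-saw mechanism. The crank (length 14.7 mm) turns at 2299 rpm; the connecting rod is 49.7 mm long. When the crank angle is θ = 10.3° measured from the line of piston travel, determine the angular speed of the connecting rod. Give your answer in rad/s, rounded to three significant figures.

70.2

ω = 240.8 rad/s (converted from 2299 rpm).
The rod makes angle φ with the slider axis where L sinφ = r sinθ; differentiating, L cosφ·φ̇ = r ω cosθ.
L cosφ = √(L² − r² sin²θ) = 0.04963 m.
|ω_rod| = r ω |cosθ| / √(L² − r² sin²θ) = 0.0147·240.8·0.98389/0.04963 = 70.159 rad/s.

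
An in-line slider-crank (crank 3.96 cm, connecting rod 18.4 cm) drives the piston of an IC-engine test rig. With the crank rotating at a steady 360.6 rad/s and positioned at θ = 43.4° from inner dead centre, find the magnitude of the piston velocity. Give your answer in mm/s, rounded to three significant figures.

ω = 360.6 rad/s
For an in-line slider-crank, x = r cosθ + √(L² − r² sin²θ), so v = −rω sinθ·[1 + r cosθ/√(L² − r² sin²θ)].
With r = 0.0396 m, L = 0.184 m, θ = 43.4°: √(L² − r² sin²θ) = 0.18198 m.
v = −0.0396·360.6·0.68709·[1 + 0.0396·0.72657/0.18198] = -11.363 m/s.
|v| = 11.363 m/s = 11363 mm/s.

11400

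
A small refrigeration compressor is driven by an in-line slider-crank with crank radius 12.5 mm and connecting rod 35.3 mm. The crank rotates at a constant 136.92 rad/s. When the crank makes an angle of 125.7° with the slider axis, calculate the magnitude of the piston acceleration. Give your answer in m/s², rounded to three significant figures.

ω = 136.9 rad/s
x(θ) = r cosθ + √(L² − r² sin²θ); with ω constant, a = ω²·d²x/dθ².
d²x/dθ² = −r cosθ − r²(cos2θ)/√u − r⁴ sin²2θ/(4u^{3/2}),  u = L² − r² sin²θ = 0.00114305 m².
Substituting r = 0.0125 m, L = 0.0353 m, θ = 125.7°: d²x/dθ² = +0.0086265 m.
a = ω²·d²x/dθ² = (136.9)²·(+0.0086265) = +161.72 m/s²;  |a| = 161.72 m/s².

162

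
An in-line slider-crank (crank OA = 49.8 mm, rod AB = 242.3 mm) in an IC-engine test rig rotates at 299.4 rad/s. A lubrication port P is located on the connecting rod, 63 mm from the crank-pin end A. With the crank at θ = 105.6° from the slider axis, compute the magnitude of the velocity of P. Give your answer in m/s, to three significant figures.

14.5

ω = 299.4 rad/s.  Crank-pin speed |V_A| = rω = 14.91 m/s, perpendicular to OA.
Rod angle: sinφ = −(r/L) sinθ ⇒ φ = -11.418°; ω_rod = −rω cosθ/√(L²−r²sin²θ) = +16.882 rad/s.
V_P = V_A + ω_rod × AP, with AP = 0.063 m along the rod.
Components: V_Px = −rω sinθ − a·ω_rod·sinφ = -14.15 m/s;  V_Py = rω cosθ + a·ω_rod·cosφ = -2.9671 m/s.
|V_P| = √(V_Px² + V_Py²) = 14.458 m/s.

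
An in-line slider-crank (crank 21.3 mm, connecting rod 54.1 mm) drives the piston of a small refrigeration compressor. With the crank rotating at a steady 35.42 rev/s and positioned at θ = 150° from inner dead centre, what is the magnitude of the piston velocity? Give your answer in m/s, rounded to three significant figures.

1.55

ω = 2π·35.4 = 222.6 rad/s
For an in-line slider-crank, x = r cosθ + √(L² − r² sin²θ), so v = −rω sinθ·[1 + r cosθ/√(L² − r² sin²θ)].
With r = 0.0213 m, L = 0.0541 m, θ = 150°: √(L² − r² sin²θ) = 0.053041 m.
v = −0.0213·222.6·0.50000·[1 + 0.0213·-0.86603/0.053041] = -1.5459 m/s.
|v| = 1.5459 m/s.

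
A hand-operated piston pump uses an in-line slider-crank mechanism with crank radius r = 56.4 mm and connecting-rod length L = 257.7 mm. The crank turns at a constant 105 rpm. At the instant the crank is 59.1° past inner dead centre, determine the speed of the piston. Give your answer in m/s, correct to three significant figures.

0.593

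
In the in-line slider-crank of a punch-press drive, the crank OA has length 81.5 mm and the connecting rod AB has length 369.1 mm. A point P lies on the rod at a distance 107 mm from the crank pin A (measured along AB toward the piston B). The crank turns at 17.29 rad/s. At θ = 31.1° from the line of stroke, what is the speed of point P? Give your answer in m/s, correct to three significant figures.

1.15

ω = 17.29 rad/s.  Crank-pin speed |V_A| = rω = 1.4091 m/s, perpendicular to OA.
Rod angle: sinφ = −(r/L) sinθ ⇒ φ = -6.549°; ω_rod = −rω cosθ/√(L²−r²sin²θ) = -3.2905 rad/s.
V_P = V_A + ω_rod × AP, with AP = 0.107 m along the rod.
Components: V_Px = −rω sinθ − a·ω_rod·sinφ = -0.76802 m/s;  V_Py = rω cosθ + a·ω_rod·cosφ = +0.85681 m/s.
|V_P| = √(V_Px² + V_Py²) = 1.1506 m/s.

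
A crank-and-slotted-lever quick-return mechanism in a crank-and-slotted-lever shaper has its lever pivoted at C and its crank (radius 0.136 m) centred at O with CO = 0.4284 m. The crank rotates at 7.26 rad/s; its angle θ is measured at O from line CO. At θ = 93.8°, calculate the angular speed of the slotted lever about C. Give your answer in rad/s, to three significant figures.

0.547

ω = 7.26 rad/s
Crank pin A relative to C: A = (d + r cosθ, r sinθ); lever angle φ = atan2(r sinθ, d + r cosθ).
Differentiating tanφ: φ̇ = rω(d cosθ + r)/(d² + r² + 2dr cosθ).
d² + r² + 2dr cosθ = |CA|² = 0.1943 m²;  d cosθ + r = +0.10761 m.
|ω_lever| = |0.136·7.26·+0.10761| / 0.1943 = 0.54682 rad/s.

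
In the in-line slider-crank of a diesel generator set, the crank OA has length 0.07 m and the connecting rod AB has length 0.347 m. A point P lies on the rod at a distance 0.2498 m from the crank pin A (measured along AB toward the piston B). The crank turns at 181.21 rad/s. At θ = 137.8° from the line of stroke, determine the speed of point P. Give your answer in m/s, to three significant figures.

ω = 181.2 rad/s.  Crank-pin speed |V_A| = rω = 12.685 m/s, perpendicular to OA.
Rod angle: sinφ = −(r/L) sinθ ⇒ φ = -7.788°; ω_rod = −rω cosθ/√(L²−r²sin²θ) = +27.332 rad/s.
V_P = V_A + ω_rod × AP, with AP = 0.2498 m along the rod.
Components: V_Px = −rω sinθ − a·ω_rod·sinφ = -7.5954 m/s;  V_Py = rω cosθ + a·ω_rod·cosφ = -2.6322 m/s.
|V_P| = √(V_Px² + V_Py²) = 8.0386 m/s.

8.04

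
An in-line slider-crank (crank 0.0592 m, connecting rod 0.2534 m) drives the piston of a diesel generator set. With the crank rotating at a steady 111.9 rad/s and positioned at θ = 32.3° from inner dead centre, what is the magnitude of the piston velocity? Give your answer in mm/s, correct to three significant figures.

ω = 111.9 rad/s
For an in-line slider-crank, x = r cosθ + √(L² − r² sin²θ), so v = −rω sinθ·[1 + r cosθ/√(L² − r² sin²θ)].
With r = 0.0592 m, L = 0.2534 m, θ = 32.3°: √(L² − r² sin²θ) = 0.25142 m.
v = −0.0592·111.9·0.53435·[1 + 0.0592·0.84526/0.25142] = -4.2443 m/s.
|v| = 4.2443 m/s = 4244.3 mm/s.

4240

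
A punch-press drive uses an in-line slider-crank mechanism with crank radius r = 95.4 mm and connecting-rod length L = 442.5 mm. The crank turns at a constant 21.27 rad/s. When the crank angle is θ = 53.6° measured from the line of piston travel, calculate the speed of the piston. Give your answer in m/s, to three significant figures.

1.85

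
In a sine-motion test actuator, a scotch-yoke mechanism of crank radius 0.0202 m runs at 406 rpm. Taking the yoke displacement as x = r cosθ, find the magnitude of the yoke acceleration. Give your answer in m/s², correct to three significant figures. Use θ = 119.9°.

18.2

ω = 42.52 rad/s (from 406 rpm).
x = r cosθ ⇒ ẍ = −rω² cosθ (ω constant).
|a| = rω²|cosθ| = 0.0202·(42.52)²·|cos 119.9°| = 18.202 m/s².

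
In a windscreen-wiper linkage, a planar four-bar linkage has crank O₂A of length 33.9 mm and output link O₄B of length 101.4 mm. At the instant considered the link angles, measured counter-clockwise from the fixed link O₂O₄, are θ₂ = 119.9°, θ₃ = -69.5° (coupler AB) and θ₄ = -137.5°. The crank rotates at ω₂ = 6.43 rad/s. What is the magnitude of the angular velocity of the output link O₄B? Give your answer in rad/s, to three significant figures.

ω₂ = 6.43 rad/s
Differentiating the loop-closure r₂e^{iθ₂}+r₃e^{iθ₃}=r₁+r₄e^{iθ₄} gives r₂ω₂e^{iθ₂}+r₃ω₃e^{iθ₃}=r₄ω₄e^{iθ₄}.
Eliminating the other unknown: ω₄ = r₂ω₂ sin(θ₂−θ₃) / [r₄ sin(θ₄−θ₃)].
Numerator sine = -0.16333; denominator sine = -0.92718.
Result = 0.0339·6.43·(-0.16333) / (0.1014·(-0.92718)) = +0.37867 rad/s; magnitude 0.37867 rad/s.

0.379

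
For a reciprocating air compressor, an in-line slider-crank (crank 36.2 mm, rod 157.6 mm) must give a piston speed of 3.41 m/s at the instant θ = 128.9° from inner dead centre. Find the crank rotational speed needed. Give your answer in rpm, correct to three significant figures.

For an in-line slider-crank, |v_piston| = rω|sinθ|·[1 + r cosθ/√(L² − r² sin²θ)].
With r = 0.0362 m, L = 0.1576 m, θ = 128.9°: the bracketed kinematic factor |dx/dθ| = 0.024042 m.
ω = v/|dx/dθ| = 3.41/0.024042 = 141.83 rad/s.
N = 60ω/(2π) = 1354.4 rpm.

1350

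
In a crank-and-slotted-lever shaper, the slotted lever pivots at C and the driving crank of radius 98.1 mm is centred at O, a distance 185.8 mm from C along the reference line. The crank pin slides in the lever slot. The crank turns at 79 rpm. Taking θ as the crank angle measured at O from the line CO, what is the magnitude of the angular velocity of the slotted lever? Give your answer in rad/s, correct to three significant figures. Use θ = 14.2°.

2.84

ω = 8.273 rad/s (from 79 rpm).
Crank pin A relative to C: A = (d + r cosθ, r sinθ); lever angle φ = atan2(r sinθ, d + r cosθ).
Differentiating tanφ: φ̇ = rω(d cosθ + r)/(d² + r² + 2dr cosθ).
d² + r² + 2dr cosθ = |CA|² = 0.0794854 m²;  d cosθ + r = +0.27822 m.
|ω_lever| = |0.0981·8.273·+0.27822| / 0.0794854 = 2.8407 rad/s.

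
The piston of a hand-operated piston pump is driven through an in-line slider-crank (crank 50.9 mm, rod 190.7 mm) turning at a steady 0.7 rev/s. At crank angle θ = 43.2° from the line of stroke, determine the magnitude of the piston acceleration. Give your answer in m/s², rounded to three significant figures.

0.739

ω = 2π·0.7 = 4.398 rad/s
x(θ) = r cosθ + √(L² − r² sin²θ); with ω constant, a = ω²·d²x/dθ².
d²x/dθ² = −r cosθ − r²(cos2θ)/√u − r⁴ sin²2θ/(4u^{3/2}),  u = L² − r² sin²θ = 0.0351524 m².
Substituting r = 0.0509 m, L = 0.1907 m, θ = 43.2°: d²x/dθ² = -0.038226 m.
a = ω²·d²x/dθ² = (4.398)²·(-0.038226) = -0.73946 m/s²;  |a| = 0.73946 m/s².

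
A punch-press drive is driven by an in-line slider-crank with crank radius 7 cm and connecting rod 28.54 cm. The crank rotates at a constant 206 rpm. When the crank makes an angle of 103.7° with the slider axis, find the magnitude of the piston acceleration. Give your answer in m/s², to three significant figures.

ω = 2π·206/60 = 21.57 rad/s
x(θ) = r cosθ + √(L² − r² sin²θ); with ω constant, a = ω²·d²x/dθ².
d²x/dθ² = −r cosθ − r²(cos2θ)/√u − r⁴ sin²2θ/(4u^{3/2}),  u = L² − r² sin²θ = 0.076828 m².
Substituting r = 0.07 m, L = 0.2854 m, θ = 103.7°: d²x/dθ² = +0.032214 m.
a = ω²·d²x/dθ² = (21.57)²·(+0.032214) = +14.991 m/s²;  |a| = 14.991 m/s².

15.0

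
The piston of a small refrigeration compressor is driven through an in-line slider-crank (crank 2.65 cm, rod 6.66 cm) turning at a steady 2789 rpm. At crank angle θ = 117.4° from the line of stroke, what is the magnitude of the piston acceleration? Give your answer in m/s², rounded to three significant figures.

1570

ω = 2π·2789/60 = 292.1 rad/s
x(θ) = r cosθ + √(L² − r² sin²θ); with ω constant, a = ω²·d²x/dθ².
d²x/dθ² = −r cosθ − r²(cos2θ)/√u − r⁴ sin²2θ/(4u^{3/2}),  u = L² − r² sin²θ = 0.00388204 m².
Substituting r = 0.0265 m, L = 0.0666 m, θ = 117.4°: d²x/dθ² = +0.018352 m.
a = ω²·d²x/dθ² = (292.1)²·(+0.018352) = +1565.4 m/s²;  |a| = 1565.4 m/s².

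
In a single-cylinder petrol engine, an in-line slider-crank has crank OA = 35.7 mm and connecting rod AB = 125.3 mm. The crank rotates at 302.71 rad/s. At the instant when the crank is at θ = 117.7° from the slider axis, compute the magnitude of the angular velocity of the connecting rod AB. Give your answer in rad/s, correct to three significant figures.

ω = 302.7 rad/s
The rod makes angle φ with the slider axis where L sinφ = r sinθ; differentiating, L cosφ·φ̇ = r ω cosθ.
L cosφ = √(L² − r² sin²θ) = 0.12125 m.
|ω_rod| = r ω |cosθ| / √(L² − r² sin²θ) = 0.0357·302.7·0.46484/0.12125 = 41.431 rad/s.

41.4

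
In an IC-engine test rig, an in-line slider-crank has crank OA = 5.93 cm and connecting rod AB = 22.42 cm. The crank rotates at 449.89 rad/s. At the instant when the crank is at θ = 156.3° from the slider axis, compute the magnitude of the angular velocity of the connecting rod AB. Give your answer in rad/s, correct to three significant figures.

110

ω = 449.9 rad/s
The rod makes angle φ with the slider axis where L sinφ = r sinθ; differentiating, L cosφ·φ̇ = r ω cosθ.
L cosφ = √(L² − r² sin²θ) = 0.22293 m.
|ω_rod| = r ω |cosθ| / √(L² − r² sin²θ) = 0.0593·449.9·0.91566/0.22293 = 109.58 rad/s.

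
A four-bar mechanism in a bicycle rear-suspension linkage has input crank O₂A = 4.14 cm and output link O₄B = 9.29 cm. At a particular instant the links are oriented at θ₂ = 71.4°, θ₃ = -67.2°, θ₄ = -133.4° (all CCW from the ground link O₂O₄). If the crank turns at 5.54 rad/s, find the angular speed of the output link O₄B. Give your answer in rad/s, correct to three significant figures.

1.78

ω₂ = 5.54 rad/s
Differentiating the loop-closure r₂e^{iθ₂}+r₃e^{iθ₃}=r₁+r₄e^{iθ₄} gives r₂ω₂e^{iθ₂}+r₃ω₃e^{iθ₃}=r₄ω₄e^{iθ₄}.
Eliminating the other unknown: ω₄ = r₂ω₂ sin(θ₂−θ₃) / [r₄ sin(θ₄−θ₃)].
Numerator sine = +0.66131; denominator sine = -0.91496.
Result = 0.0414·5.54·(+0.66131) / (0.0929·(-0.91496)) = -1.7844 rad/s; magnitude 1.7844 rad/s.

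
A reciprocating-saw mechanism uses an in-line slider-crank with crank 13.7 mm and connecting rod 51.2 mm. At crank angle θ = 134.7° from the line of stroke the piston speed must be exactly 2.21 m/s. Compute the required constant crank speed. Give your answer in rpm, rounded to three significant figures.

For an in-line slider-crank, |v_piston| = rω|sinθ|·[1 + r cosθ/√(L² − r² sin²θ)].
With r = 0.0137 m, L = 0.0512 m, θ = 134.7°: the bracketed kinematic factor |dx/dθ| = 0.0078711 m.
ω = v/|dx/dθ| = 2.21/0.0078711 = 280.78 rad/s.
N = 60ω/(2π) = 2681.2 rpm.

2680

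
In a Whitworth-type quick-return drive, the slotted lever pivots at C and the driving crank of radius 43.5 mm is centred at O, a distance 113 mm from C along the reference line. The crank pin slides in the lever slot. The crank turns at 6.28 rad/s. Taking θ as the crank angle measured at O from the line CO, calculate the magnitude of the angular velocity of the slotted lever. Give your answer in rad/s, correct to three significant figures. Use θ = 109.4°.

ω = 6.28 rad/s
Crank pin A relative to C: A = (d + r cosθ, r sinθ); lever angle φ = atan2(r sinθ, d + r cosθ).
Differentiating tanφ: φ̇ = rω(d cosθ + r)/(d² + r² + 2dr cosθ).
d² + r² + 2dr cosθ = |CA|² = 0.0113958 m²;  d cosθ + r = +0.0059658 m.
|ω_lever| = |0.0435·6.28·+0.0059658| / 0.0113958 = 0.14301 rad/s.

0.143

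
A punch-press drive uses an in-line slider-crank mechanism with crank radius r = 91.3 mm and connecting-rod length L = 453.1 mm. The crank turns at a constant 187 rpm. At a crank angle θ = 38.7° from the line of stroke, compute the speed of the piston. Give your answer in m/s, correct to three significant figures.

ω = 2π·187/60 = 19.58 rad/s
For an in-line slider-crank, x = r cosθ + √(L² − r² sin²θ), so v = −rω sinθ·[1 + r cosθ/√(L² − r² sin²θ)].
With r = 0.0913 m, L = 0.4531 m, θ = 38.7°: √(L² − r² sin²θ) = 0.44949 m.
v = −0.0913·19.58·0.62524·[1 + 0.0913·0.78043/0.44949] = -1.2951 m/s.
|v| = 1.2951 m/s.

1.30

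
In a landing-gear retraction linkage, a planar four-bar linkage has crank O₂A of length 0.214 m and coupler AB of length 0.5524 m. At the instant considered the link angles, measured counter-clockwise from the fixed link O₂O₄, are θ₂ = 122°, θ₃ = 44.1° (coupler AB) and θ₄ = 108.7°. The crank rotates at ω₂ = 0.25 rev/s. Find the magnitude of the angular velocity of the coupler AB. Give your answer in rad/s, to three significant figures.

ω₂ = 1.571 rad/s (from 0.25 rev/s).
Differentiating the loop-closure r₂e^{iθ₂}+r₃e^{iθ₃}=r₁+r₄e^{iθ₄} gives r₂ω₂e^{iθ₂}+r₃ω₃e^{iθ₃}=r₄ω₄e^{iθ₄}.
Eliminating the other unknown: ω₃ = r₂ω₂ sin(θ₄−θ₂) / [r₃ sin(θ₃−θ₄)].
Numerator sine = -0.23005; denominator sine = -0.90334.
Result = 0.214·1.571·(-0.23005) / (0.5524·(-0.90334)) = +0.15497 rad/s; magnitude 0.15497 rad/s.

0.155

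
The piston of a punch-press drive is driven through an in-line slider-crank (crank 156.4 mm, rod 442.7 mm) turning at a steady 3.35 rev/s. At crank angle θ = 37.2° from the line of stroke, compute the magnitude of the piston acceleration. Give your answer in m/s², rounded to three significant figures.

62.7

ω = 2π·3.35 = 21.05 rad/s
x(θ) = r cosθ + √(L² − r² sin²θ); with ω constant, a = ω²·d²x/dθ².
d²x/dθ² = −r cosθ − r²(cos2θ)/√u − r⁴ sin²2θ/(4u^{3/2}),  u = L² − r² sin²θ = 0.187042 m².
Substituting r = 0.1564 m, L = 0.4427 m, θ = 37.2°: d²x/dθ² = -0.1415 m.
a = ω²·d²x/dθ² = (21.05)²·(-0.1415) = -62.692 m/s²;  |a| = 62.692 m/s².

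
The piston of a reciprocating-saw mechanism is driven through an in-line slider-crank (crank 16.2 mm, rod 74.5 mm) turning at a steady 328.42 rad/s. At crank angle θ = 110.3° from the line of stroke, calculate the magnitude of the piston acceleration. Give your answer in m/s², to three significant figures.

ω = 328.4 rad/s
x(θ) = r cosθ + √(L² − r² sin²θ); with ω constant, a = ω²·d²x/dθ².
d²x/dθ² = −r cosθ − r²(cos2θ)/√u − r⁴ sin²2θ/(4u^{3/2}),  u = L² − r² sin²θ = 0.0053194 m².
Substituting r = 0.0162 m, L = 0.0745 m, θ = 110.3°: d²x/dθ² = +0.0083337 m.
a = ω²·d²x/dθ² = (328.4)²·(+0.0083337) = +898.87 m/s²;  |a| = 898.87 m/s².

899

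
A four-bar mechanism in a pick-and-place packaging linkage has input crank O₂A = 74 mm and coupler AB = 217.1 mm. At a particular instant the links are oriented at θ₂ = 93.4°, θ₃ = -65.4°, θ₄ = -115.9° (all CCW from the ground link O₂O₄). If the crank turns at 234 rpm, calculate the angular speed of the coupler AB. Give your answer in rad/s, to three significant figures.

ω₂ = 24.5 rad/s (from 234 rpm).
Differentiating the loop-closure r₂e^{iθ₂}+r₃e^{iθ₃}=r₁+r₄e^{iθ₄} gives r₂ω₂e^{iθ₂}+r₃ω₃e^{iθ₃}=r₄ω₄e^{iθ₄}.
Eliminating the other unknown: ω₃ = r₂ω₂ sin(θ₄−θ₂) / [r₃ sin(θ₃−θ₄)].
Numerator sine = +0.48938; denominator sine = +0.77162.
Result = 0.074·24.5·(+0.48938) / (0.2171·(+0.77162)) = +5.2974 rad/s; magnitude 5.2974 rad/s.

5.30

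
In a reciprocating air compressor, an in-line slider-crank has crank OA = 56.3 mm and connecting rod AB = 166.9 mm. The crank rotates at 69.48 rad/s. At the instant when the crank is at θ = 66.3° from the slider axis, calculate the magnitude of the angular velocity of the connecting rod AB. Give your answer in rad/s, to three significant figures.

ω = 69.48 rad/s
The rod makes angle φ with the slider axis where L sinφ = r sinθ; differentiating, L cosφ·φ̇ = r ω cosθ.
L cosφ = √(L² − r² sin²θ) = 0.15874 m.
|ω_rod| = r ω |cosθ| / √(L² − r² sin²θ) = 0.0563·69.48·0.40195/0.15874 = 9.905 rad/s.

9.91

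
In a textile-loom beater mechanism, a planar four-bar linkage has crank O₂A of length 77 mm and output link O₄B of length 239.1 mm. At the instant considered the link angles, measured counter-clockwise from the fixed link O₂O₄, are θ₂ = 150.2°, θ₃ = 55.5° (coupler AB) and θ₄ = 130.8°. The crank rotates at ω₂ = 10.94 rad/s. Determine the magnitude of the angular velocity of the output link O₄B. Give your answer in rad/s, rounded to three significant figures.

ω₂ = 10.94 rad/s
Differentiating the loop-closure r₂e^{iθ₂}+r₃e^{iθ₃}=r₁+r₄e^{iθ₄} gives r₂ω₂e^{iθ₂}+r₃ω₃e^{iθ₃}=r₄ω₄e^{iθ₄}.
Eliminating the other unknown: ω₄ = r₂ω₂ sin(θ₂−θ₃) / [r₄ sin(θ₄−θ₃)].
Numerator sine = +0.99664; denominator sine = +0.96727.
Result = 0.077·10.94·(+0.99664) / (0.2391·(+0.96727)) = +3.6301 rad/s; magnitude 3.6301 rad/s.

3.63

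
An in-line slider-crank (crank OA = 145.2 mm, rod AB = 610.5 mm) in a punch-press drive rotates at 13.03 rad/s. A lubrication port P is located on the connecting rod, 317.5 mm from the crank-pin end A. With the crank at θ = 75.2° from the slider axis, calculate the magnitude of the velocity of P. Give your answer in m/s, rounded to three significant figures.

1.90

ω = 13.03 rad/s.  Crank-pin speed |V_A| = rω = 1.892 m/s, perpendicular to OA.
Rod angle: sinφ = −(r/L) sinθ ⇒ φ = -13.294°; ω_rod = −rω cosθ/√(L²−r²sin²θ) = -0.81343 rad/s.
V_P = V_A + ω_rod × AP, with AP = 0.3175 m along the rod.
Components: V_Px = −rω sinθ − a·ω_rod·sinφ = -1.8886 m/s;  V_Py = rω cosθ + a·ω_rod·cosφ = +0.23195 m/s.
|V_P| = √(V_Px² + V_Py²) = 1.9028 m/s.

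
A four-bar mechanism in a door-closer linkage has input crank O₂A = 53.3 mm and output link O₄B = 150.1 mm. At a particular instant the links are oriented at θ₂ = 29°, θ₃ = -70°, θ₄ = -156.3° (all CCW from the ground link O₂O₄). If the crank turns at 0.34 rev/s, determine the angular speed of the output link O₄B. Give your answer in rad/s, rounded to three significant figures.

0.751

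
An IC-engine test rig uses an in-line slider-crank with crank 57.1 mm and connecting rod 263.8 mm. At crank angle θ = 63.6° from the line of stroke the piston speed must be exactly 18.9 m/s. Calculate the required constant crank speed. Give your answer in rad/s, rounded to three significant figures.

For an in-line slider-crank, |v_piston| = rω|sinθ|·[1 + r cosθ/√(L² − r² sin²θ)].
With r = 0.0571 m, L = 0.2638 m, θ = 63.6°: the bracketed kinematic factor |dx/dθ| = 0.056163 m.
ω = v/|dx/dθ| = 18.9/0.056163 = 336.52 rad/s.

337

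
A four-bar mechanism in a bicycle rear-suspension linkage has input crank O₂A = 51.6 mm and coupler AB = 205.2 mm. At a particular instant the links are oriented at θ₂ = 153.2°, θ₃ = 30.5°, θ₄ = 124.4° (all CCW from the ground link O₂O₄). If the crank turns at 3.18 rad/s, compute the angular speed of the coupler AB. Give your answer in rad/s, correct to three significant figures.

ω₂ = 3.18 rad/s
Differentiating the loop-closure r₂e^{iθ₂}+r₃e^{iθ₃}=r₁+r₄e^{iθ₄} gives r₂ω₂e^{iθ₂}+r₃ω₃e^{iθ₃}=r₄ω₄e^{iθ₄}.
Eliminating the other unknown: ω₃ = r₂ω₂ sin(θ₄−θ₂) / [r₃ sin(θ₃−θ₄)].
Numerator sine = -0.48175; denominator sine = -0.99768.
Result = 0.0516·3.18·(-0.48175) / (0.2052·(-0.99768)) = +0.38613 rad/s; magnitude 0.38613 rad/s.

0.386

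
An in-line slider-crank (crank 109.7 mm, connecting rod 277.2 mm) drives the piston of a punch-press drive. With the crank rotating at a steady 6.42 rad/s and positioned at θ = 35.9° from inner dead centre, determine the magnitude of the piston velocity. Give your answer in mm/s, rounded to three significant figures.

549

ω = 6.42 rad/s
For an in-line slider-crank, x = r cosθ + √(L² − r² sin²θ), so v = −rω sinθ·[1 + r cosθ/√(L² − r² sin²θ)].
With r = 0.1097 m, L = 0.2772 m, θ = 35.9°: √(L² − r² sin²θ) = 0.26963 m.
v = −0.1097·6.42·0.58637·[1 + 0.1097·0.81004/0.26963] = -0.54907 m/s.
|v| = 0.54907 m/s = 549.07 mm/s.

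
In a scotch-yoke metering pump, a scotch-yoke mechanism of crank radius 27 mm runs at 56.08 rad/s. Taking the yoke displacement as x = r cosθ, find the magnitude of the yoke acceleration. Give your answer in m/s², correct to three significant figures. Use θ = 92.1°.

3.11

ω = 56.08 rad/s
x = r cosθ ⇒ ẍ = −rω² cosθ (ω constant).
|a| = rω²|cosθ| = 0.027·(56.08)²·|cos 92.1°| = 3.1116 m/s².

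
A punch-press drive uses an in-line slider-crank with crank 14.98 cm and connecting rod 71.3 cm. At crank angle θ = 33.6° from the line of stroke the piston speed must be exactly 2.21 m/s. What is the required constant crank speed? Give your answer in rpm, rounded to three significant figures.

216

For an in-line slider-crank, |v_piston| = rω|sinθ|·[1 + r cosθ/√(L² − r² sin²θ)].
With r = 0.1498 m, L = 0.713 m, θ = 33.6°: the bracketed kinematic factor |dx/dθ| = 0.097504 m.
ω = v/|dx/dθ| = 2.21/0.097504 = 22.666 rad/s.
N = 60ω/(2π) = 216.44 rpm.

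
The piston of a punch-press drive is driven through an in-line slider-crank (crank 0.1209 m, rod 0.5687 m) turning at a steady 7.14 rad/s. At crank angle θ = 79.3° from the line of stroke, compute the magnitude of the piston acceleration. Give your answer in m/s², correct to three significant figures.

ω = 7.14 rad/s
x(θ) = r cosθ + √(L² − r² sin²θ); with ω constant, a = ω²·d²x/dθ².
d²x/dθ² = −r cosθ − r²(cos2θ)/√u − r⁴ sin²2θ/(4u^{3/2}),  u = L² − r² sin²θ = 0.309307 m².
Substituting r = 0.1209 m, L = 0.5687 m, θ = 79.3°: d²x/dθ² = +0.0019815 m.
a = ω²·d²x/dθ² = (7.14)²·(+0.0019815) = +0.10102 m/s²;  |a| = 0.10102 m/s².

0.101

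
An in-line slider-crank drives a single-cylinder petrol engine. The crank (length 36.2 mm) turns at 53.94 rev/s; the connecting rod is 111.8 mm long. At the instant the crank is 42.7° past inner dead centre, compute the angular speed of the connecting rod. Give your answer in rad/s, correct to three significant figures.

ω = 338.9 rad/s (converted from 53.94 rev/s).
The rod makes angle φ with the slider axis where L sinφ = r sinθ; differentiating, L cosφ·φ̇ = r ω cosθ.
L cosφ = √(L² − r² sin²θ) = 0.10907 m.
|ω_rod| = r ω |cosθ| / √(L² − r² sin²θ) = 0.0362·338.9·0.73491/0.10907 = 82.666 rad/s.

82.7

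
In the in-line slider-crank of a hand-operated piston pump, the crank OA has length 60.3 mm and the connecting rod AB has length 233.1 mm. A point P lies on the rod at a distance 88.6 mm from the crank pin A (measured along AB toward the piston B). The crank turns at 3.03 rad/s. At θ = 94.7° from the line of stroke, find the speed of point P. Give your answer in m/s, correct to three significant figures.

0.181

ω = 3.03 rad/s.  Crank-pin speed |V_A| = rω = 0.18271 m/s, perpendicular to OA.
Rod angle: sinφ = −(r/L) sinθ ⇒ φ = -14.941°; ω_rod = −rω cosθ/√(L²−r²sin²θ) = +0.066472 rad/s.
V_P = V_A + ω_rod × AP, with AP = 0.0886 m along the rod.
Components: V_Px = −rω sinθ − a·ω_rod·sinφ = -0.18058 m/s;  V_Py = rω cosθ + a·ω_rod·cosφ = -0.0092805 m/s.
|V_P| = √(V_Px² + V_Py²) = 0.18081 m/s.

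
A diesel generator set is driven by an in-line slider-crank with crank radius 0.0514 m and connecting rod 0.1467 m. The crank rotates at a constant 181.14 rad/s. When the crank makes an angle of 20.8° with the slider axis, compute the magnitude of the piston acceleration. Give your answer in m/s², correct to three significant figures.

2030

ω = 181.1 rad/s
x(θ) = r cosθ + √(L² − r² sin²θ); with ω constant, a = ω²·d²x/dθ².
d²x/dθ² = −r cosθ − r²(cos2θ)/√u − r⁴ sin²2θ/(4u^{3/2}),  u = L² − r² sin²θ = 0.0211877 m².
Substituting r = 0.0514 m, L = 0.1467 m, θ = 20.8°: d²x/dθ² = -0.061872 m.
a = ω²·d²x/dθ² = (181.1)²·(-0.061872) = -2030.1 m/s²;  |a| = 2030.1 m/s².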